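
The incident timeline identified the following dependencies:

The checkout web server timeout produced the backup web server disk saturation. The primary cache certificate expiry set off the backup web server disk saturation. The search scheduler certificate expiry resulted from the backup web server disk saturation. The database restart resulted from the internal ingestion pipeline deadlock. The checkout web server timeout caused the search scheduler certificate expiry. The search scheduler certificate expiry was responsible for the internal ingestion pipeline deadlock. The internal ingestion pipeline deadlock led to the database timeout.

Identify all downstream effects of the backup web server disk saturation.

the database restart, the database timeout, the internal ingestion pipeline deadlock, the search scheduler certificate expiry

Direct effects: the search scheduler certificate expiry.
2 steps out: the internal ingestion pipeline deadlock.
3 steps out: the database restart, the database timeout.
Not reachable from it: the checkout web server timeout, the primary cache certificate expiry.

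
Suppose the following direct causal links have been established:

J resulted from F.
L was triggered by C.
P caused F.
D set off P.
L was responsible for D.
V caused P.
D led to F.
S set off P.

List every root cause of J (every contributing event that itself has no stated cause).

Tracing upstream from J: J ← F ← D ← L ← C.
A separate upstream branch: J ← F ← P ← S.
A separate upstream branch: J ← F ← P ← V.
Each of those chain origins has no stated cause.

C, S, V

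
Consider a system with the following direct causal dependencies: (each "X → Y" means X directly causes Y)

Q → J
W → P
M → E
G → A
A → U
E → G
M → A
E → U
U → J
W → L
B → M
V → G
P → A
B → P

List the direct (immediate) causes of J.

Q, U

Upstream contributors include W, B, V, M, E, P, G, A, but only Q, U feed directly into J.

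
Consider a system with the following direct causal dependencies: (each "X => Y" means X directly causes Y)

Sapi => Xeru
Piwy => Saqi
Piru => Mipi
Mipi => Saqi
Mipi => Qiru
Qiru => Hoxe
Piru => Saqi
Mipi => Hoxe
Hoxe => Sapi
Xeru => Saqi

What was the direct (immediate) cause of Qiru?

Mipi

Upstream contributors include Piru, but only Mipi feeds directly into Qiru.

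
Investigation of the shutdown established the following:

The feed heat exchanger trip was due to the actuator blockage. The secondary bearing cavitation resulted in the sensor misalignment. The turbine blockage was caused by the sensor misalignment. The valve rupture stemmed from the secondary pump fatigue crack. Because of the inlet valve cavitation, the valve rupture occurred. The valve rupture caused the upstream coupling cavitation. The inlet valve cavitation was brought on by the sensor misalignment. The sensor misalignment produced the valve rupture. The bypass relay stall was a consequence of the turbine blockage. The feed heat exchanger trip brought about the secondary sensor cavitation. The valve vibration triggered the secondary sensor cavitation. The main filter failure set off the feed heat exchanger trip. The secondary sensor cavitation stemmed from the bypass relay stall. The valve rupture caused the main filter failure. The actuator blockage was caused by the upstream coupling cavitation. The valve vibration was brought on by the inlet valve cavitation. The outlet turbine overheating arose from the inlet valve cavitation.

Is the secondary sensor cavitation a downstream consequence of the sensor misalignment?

There is a causal chain: the sensor misalignment → the inlet valve cavitation → the valve vibration → the secondary sensor cavitation.

Yes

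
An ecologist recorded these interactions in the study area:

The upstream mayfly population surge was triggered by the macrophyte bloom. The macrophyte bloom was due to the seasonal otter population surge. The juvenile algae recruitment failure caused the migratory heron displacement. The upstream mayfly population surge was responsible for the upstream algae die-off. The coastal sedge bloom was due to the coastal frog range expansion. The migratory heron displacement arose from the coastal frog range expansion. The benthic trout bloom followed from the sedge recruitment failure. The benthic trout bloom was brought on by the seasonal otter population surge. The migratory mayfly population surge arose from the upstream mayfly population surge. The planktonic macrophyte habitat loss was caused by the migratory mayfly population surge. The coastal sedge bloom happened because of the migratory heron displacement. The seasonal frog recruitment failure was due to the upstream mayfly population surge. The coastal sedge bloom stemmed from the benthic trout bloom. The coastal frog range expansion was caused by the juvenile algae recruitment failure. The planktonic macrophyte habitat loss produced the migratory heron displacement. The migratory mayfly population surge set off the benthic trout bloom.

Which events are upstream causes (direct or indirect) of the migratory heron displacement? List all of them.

Immediate causes of the migratory heron displacement: the planktonic macrophyte habitat loss, the juvenile algae recruitment failure, the coastal frog range expansion.
Further upstream: the seasonal otter population surge, the macrophyte bloom, the upstream mayfly population surge, the migratory mayfly population surge.

the coastal frog range expansion, the juvenile algae recruitment failure, the macrophyte bloom, the migratory mayfly population surge, the planktonic macrophyte habitat loss, the seasonal otter population surge, the upstream mayfly population surge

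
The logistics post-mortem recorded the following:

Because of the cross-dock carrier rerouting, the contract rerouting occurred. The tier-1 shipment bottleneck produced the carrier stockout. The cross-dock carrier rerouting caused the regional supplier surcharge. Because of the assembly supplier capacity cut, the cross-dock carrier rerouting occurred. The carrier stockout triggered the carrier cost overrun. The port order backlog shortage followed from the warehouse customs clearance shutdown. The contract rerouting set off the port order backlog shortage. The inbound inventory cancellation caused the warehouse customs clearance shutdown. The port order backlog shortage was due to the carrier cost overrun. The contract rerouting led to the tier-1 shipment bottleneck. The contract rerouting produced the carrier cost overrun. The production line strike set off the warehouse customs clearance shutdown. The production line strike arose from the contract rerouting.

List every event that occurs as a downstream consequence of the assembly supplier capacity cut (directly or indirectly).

Direct effects: the cross-dock carrier rerouting.
2 steps out: the regional supplier surcharge, the contract rerouting.
3 steps out: the tier-1 shipment bottleneck, the production line strike, the carrier cost overrun, the port order backlog shortage.
4 steps out: the carrier stockout, the warehouse customs clearance shutdown.
Not reachable from it: the inbound inventory cancellation.

the carrier cost overrun, the carrier stockout, the contract rerouting, the cross-dock carrier rerouting, the port order backlog shortage, the production line strike, the regional supplier surcharge, the tier-1 shipment bottleneck, the warehouse customs clearance shutdown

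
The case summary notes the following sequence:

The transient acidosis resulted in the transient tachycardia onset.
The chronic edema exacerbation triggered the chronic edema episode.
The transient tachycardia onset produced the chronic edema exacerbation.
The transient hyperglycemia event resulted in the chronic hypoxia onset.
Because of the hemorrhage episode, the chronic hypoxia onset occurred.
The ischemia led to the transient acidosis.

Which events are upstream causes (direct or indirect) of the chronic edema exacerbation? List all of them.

the ischemia, the transient acidosis, the transient tachycardia onset

Immediate cause of the chronic edema exacerbation: the transient tachycardia onset.
Further upstream: the ischemia, the transient acidosis.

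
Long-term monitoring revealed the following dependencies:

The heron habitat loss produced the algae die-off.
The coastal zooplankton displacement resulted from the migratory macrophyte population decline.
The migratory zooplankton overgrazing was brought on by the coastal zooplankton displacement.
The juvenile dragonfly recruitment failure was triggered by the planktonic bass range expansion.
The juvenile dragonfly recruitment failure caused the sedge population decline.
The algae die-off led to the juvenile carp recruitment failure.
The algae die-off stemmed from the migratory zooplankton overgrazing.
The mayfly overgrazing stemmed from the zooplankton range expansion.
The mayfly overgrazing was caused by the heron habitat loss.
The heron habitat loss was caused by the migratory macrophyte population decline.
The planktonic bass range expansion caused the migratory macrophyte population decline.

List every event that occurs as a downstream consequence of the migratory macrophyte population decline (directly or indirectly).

Direct effects: the coastal zooplankton displacement, the heron habitat loss.
2 steps out: the migratory zooplankton overgrazing, the algae die-off, the mayfly overgrazing.
3 steps out: the juvenile carp recruitment failure.
Not reachable from it: the planktonic bass range expansion, the juvenile dragonfly recruitment failure, the sedge population decline, the zooplankton range expansion.

the algae die-off, the coastal zooplankton displacement, the heron habitat loss, the juvenile carp recruitment failure, the mayfly overgrazing, the migratory zooplankton overgrazing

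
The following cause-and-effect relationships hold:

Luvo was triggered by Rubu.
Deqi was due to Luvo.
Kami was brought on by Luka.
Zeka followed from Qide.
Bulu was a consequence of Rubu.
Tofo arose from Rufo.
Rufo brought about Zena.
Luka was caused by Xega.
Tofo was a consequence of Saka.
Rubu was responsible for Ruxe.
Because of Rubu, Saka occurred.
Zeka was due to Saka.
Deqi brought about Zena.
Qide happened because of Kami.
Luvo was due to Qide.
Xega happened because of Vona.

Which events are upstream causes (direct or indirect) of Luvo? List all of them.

Kami, Luka, Qide, Rubu, Vona, Xega

Immediate causes of Luvo: Rubu, Qide.
Further upstream: Vona, Xega, Luka, Kami.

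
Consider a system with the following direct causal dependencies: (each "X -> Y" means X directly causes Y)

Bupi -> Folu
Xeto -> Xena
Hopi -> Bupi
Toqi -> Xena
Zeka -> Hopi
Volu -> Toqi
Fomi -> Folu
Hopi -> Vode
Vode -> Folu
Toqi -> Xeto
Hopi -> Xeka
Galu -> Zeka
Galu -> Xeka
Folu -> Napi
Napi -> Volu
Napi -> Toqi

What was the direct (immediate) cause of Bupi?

Hopi

Upstream contributors include Galu, Zeka, but only Hopi feeds directly into Bupi.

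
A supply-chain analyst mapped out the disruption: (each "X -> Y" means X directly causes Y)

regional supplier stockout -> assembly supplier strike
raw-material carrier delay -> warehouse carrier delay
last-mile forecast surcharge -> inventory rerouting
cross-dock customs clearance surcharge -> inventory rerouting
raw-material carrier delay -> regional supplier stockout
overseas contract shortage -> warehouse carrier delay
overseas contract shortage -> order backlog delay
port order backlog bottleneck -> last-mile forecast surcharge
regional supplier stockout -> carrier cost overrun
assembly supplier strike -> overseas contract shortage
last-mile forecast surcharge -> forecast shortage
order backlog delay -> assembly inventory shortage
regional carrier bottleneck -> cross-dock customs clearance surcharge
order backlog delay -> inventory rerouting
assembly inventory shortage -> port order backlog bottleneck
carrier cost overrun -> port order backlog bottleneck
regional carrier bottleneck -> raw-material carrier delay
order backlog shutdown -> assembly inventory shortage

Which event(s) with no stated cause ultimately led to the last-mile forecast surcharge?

the order backlog shutdown, the regional carrier bottleneck

Tracing upstream from the last-mile forecast surcharge: the last-mile forecast surcharge ← the port order backlog bottleneck ← the carrier cost overrun ← the regional supplier stockout ← the raw-material carrier delay ← the regional carrier bottleneck.
A separate upstream branch: the last-mile forecast surcharge ← the port order backlog bottleneck ← the assembly inventory shortage ← the order backlog shutdown.
Each of those chain origins has no stated cause.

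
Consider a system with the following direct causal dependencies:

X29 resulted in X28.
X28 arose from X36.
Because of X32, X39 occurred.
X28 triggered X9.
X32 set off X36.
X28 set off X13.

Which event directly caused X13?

Upstream contributors include X32, X29, X36, but only X28 feeds directly into X13.

X28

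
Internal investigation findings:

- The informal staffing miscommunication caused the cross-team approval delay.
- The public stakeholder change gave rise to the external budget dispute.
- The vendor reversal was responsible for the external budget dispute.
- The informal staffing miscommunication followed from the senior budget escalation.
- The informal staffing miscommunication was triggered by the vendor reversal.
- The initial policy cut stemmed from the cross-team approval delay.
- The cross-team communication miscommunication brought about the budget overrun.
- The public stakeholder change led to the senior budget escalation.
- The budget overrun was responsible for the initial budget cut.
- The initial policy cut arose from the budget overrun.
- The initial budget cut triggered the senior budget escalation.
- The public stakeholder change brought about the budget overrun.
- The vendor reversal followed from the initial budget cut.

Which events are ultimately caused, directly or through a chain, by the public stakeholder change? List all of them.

the budget overrun, the cross-team approval delay, the external budget dispute, the informal staffing miscommunication, the initial budget cut, the initial policy cut, the senior budget escalation, the vendor reversal

Direct effects: the budget overrun, the senior budget escalation, the external budget dispute.
2 steps out: the initial budget cut, the informal staffing miscommunication, the initial policy cut.
3 steps out: the vendor reversal, the cross-team approval delay.
Not reachable from it: the cross-team communication miscommunication.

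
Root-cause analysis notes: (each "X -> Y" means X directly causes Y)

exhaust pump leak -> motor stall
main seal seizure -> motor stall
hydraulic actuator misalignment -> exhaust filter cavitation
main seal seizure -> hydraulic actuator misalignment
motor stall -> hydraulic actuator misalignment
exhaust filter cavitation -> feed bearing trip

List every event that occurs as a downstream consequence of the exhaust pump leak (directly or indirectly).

the exhaust filter cavitation, the feed bearing trip, the hydraulic actuator misalignment, the motor stall

Direct effects: the motor stall.
2 steps out: the hydraulic actuator misalignment.
3 steps out: the exhaust filter cavitation.
4 steps out: the feed bearing trip.
Not reachable from it: the main seal seizure.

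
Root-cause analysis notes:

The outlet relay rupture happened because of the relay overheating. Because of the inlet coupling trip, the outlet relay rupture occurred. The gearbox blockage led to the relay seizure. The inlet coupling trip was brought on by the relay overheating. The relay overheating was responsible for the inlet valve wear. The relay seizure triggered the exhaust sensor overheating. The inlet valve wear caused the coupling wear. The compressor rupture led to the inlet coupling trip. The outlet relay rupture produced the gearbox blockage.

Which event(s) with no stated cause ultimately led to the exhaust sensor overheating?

Tracing upstream from the exhaust sensor overheating: the exhaust sensor overheating ← the relay seizure ← the gearbox blockage ← the outlet relay rupture ← the relay overheating.
A separate upstream branch: the exhaust sensor overheating ← the relay seizure ← the gearbox blockage ← the outlet relay rupture ← the inlet coupling trip ← the compressor rupture.
Each of those chain origins has no stated cause.

the compressor rupture, the relay overheating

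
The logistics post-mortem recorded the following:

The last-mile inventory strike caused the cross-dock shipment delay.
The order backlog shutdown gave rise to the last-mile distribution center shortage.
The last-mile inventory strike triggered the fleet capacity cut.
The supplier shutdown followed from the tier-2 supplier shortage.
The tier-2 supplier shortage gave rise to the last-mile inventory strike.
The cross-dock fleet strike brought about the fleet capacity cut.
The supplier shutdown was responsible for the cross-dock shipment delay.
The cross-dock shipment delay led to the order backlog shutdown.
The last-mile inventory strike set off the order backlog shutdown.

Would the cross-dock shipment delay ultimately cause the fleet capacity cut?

No

The cross-dock shipment delay leads to the order backlog shutdown, the last-mile distribution center shortage; the fleet capacity cut is not among them.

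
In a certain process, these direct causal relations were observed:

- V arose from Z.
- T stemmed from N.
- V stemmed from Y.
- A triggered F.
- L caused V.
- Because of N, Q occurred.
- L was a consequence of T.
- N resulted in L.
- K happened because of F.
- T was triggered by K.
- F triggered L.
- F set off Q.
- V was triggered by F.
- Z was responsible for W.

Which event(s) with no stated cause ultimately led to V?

Tracing upstream from V: V ← Z.
A separate upstream branch: V ← F ← A.
A separate upstream branch: V ← Y.
A separate upstream branch: V ← L ← N.
Each of those chain origins has no stated cause.

A, N, Y, Z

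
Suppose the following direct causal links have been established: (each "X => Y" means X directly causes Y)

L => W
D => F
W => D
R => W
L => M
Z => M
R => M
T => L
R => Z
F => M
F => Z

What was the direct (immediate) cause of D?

W

Upstream contributors include R, T, L, but only W feeds directly into D.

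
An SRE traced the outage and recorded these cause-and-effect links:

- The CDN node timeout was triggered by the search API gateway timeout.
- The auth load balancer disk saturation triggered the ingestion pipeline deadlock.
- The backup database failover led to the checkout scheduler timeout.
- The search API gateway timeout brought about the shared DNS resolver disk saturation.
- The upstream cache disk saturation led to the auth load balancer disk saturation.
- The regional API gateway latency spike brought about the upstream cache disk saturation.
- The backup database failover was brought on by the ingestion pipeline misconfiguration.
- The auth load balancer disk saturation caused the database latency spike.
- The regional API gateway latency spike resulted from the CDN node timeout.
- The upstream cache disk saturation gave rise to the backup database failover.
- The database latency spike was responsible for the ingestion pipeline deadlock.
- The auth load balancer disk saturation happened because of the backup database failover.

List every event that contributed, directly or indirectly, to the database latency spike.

Immediate cause of the database latency spike: the auth load balancer disk saturation.
Further upstream: the search API gateway timeout, the CDN node timeout, the regional API gateway latency spike, the ingestion pipeline misconfiguration, the upstream cache disk saturation, the backup database failover.

the CDN node timeout, the auth load balancer disk saturation, the backup database failover, the ingestion pipeline misconfiguration, the regional API gateway latency spike, the search API gateway timeout, the upstream cache disk saturation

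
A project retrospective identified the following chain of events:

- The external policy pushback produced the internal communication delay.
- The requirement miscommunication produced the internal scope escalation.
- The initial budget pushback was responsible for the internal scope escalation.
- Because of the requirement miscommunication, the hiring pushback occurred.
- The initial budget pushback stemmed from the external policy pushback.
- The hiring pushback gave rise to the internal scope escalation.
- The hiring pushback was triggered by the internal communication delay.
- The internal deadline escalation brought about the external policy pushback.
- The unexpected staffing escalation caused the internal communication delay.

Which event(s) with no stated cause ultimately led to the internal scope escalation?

the internal deadline escalation, the requirement miscommunication, the unexpected staffing escalation

Tracing upstream from the internal scope escalation: the internal scope escalation ← the initial budget pushback ← the external policy pushback ← the internal deadline escalation.
A separate upstream branch: the internal scope escalation ← the hiring pushback ← the internal communication delay ← the unexpected staffing escalation.
A separate upstream branch: the internal scope escalation ← the requirement miscommunication.
Each of those chain origins has no stated cause.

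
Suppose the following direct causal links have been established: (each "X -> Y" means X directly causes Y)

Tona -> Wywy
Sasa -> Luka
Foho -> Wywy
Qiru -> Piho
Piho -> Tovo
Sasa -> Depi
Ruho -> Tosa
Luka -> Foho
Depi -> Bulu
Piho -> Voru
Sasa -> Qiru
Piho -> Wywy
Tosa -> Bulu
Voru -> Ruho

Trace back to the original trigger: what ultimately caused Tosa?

Sasa

Tracing upstream from Tosa: Tosa ← Ruho ← Voru ← Piho ← Qiru ← Sasa.
Sasa has no stated cause, so it is the root.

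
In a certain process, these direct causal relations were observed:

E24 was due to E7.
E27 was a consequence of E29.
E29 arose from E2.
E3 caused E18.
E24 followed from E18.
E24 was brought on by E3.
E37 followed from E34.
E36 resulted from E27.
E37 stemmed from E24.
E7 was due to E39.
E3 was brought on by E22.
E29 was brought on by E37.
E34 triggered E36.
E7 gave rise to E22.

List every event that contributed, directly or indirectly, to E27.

Immediate cause of E27: E29.
Further upstream: E39, E7, E22, E3, E2, E18, E24, E34, E37.

E18, E2, E22, E24, E29, E3, E34, E37, E39, E7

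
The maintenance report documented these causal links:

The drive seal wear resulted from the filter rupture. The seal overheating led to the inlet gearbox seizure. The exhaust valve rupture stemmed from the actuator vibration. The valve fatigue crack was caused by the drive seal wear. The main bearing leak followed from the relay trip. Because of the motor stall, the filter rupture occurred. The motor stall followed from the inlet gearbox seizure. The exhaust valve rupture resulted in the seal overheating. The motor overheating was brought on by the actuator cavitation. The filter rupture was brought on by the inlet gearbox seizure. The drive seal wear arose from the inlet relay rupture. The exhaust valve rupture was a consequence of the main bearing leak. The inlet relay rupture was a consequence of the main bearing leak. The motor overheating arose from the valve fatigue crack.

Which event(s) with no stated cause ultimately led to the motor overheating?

the actuator cavitation, the actuator vibration, the relay trip

Tracing upstream from the motor overheating: the motor overheating ← the valve fatigue crack ← the drive seal wear ← the inlet relay rupture ← the main bearing leak ← the relay trip.
A separate upstream branch: the motor overheating ← the valve fatigue crack ← the drive seal wear ← the filter rupture ← the inlet gearbox seizure ← the seal overheating ← the exhaust valve rupture ← the actuator vibration.
A separate upstream branch: the motor overheating ← the actuator cavitation.
Each of those chain origins has no stated cause.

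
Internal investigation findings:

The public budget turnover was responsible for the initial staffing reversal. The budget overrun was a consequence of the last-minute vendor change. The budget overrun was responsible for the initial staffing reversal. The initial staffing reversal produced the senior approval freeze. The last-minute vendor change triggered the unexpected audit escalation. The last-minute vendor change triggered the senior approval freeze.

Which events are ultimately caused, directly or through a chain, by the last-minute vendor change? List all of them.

Direct effects: the unexpected audit escalation, the budget overrun, the senior approval freeze.
2 steps out: the initial staffing reversal.
Not reachable from it: the public budget turnover.

the budget overrun, the initial staffing reversal, the senior approval freeze, the unexpected audit escalation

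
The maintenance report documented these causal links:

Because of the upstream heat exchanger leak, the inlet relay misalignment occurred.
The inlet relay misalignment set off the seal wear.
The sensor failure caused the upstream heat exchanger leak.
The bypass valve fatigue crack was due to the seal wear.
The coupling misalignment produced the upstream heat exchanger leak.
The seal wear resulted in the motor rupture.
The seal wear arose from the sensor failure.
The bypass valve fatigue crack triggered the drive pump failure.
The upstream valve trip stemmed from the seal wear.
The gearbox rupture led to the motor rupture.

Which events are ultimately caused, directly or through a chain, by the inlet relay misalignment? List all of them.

the bypass valve fatigue crack, the drive pump failure, the motor rupture, the seal wear, the upstream valve trip

Direct effects: the seal wear.
2 steps out: the bypass valve fatigue crack, the upstream valve trip, the motor rupture.
3 steps out: the drive pump failure.
Not reachable from it: the coupling misalignment, the gearbox rupture, the sensor failure, the upstream heat exchanger leak.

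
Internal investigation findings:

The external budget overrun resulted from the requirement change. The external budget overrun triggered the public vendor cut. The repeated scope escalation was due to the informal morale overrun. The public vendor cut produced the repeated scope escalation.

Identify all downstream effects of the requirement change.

Direct effects: the external budget overrun.
2 steps out: the public vendor cut.
3 steps out: the repeated scope escalation.
Not reachable from it: the informal morale overrun.

the external budget overrun, the public vendor cut, the repeated scope escalation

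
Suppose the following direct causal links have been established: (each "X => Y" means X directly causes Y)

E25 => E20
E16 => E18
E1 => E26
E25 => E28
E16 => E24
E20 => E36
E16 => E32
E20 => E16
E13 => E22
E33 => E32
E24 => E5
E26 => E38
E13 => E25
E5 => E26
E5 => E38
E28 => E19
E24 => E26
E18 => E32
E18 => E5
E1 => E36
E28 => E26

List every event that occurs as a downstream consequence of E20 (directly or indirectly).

E16, E18, E24, E26, E32, E36, E38, E5

Direct effects: E16, E36.
2 steps out: E24, E18, E32.
3 steps out: E5, E26.
4 steps out: E38.
Not reachable from it: E13, E25, E28, E22, E19, E1, E33.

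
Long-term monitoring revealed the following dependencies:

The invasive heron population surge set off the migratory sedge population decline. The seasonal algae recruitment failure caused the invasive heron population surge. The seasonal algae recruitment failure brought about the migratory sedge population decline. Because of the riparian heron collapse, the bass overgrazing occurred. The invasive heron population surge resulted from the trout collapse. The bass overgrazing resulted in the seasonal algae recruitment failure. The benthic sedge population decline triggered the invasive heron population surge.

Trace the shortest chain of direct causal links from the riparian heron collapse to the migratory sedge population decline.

the riparian heron collapse → the bass overgrazing → the seasonal algae recruitment failure → the migratory sedge population decline

the riparian heron collapse → the bass overgrazing
the bass overgrazing → the seasonal algae recruitment failure
the seasonal algae recruitment failure → the migratory sedge population decline
Length: 3 steps.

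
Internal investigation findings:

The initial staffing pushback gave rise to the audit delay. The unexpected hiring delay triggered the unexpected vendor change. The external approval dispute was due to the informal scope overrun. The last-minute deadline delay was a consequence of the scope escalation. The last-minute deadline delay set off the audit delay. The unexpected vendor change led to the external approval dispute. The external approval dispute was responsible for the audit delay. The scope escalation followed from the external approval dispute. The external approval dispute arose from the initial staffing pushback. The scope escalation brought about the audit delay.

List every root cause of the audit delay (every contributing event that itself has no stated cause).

the informal scope overrun, the initial staffing pushback, the unexpected hiring delay

Tracing upstream from the audit delay: the audit delay ← the external approval dispute ← the unexpected vendor change ← the unexpected hiring delay.
A separate upstream branch: the audit delay ← the initial staffing pushback.
A separate upstream branch: the audit delay ← the external approval dispute ← the informal scope overrun.
Each of those chain origins has no stated cause.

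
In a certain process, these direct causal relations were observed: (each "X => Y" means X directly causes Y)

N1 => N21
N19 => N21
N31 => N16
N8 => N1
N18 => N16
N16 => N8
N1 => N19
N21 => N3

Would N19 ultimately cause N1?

No

N19 leads to N21, N3; N1 is not among them.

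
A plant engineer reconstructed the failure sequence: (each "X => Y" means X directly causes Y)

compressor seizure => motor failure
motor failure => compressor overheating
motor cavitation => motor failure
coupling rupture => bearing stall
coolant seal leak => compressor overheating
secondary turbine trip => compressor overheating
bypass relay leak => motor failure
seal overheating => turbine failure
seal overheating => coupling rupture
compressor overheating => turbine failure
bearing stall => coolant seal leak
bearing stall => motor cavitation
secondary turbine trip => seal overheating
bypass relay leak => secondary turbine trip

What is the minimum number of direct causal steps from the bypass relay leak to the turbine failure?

3

Shortest chain: the bypass relay leak → the secondary turbine trip → the seal overheating → the turbine failure.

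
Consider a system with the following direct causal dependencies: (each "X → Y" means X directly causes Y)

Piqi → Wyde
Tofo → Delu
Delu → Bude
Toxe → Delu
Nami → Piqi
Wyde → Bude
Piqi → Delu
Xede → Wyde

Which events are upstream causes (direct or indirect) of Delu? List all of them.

Immediate causes of Delu: Tofo, Piqi, Toxe.
Further upstream: Nami.

Nami, Piqi, Tofo, Toxe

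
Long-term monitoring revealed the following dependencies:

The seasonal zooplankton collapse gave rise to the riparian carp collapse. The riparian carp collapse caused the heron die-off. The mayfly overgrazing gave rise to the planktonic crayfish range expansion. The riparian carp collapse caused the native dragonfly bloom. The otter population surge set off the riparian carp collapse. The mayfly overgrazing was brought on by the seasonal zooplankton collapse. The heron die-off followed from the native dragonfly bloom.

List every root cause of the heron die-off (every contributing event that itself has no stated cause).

the otter population surge, the seasonal zooplankton collapse

Tracing upstream from the heron die-off: the heron die-off ← the riparian carp collapse ← the seasonal zooplankton collapse.
A separate upstream branch: the heron die-off ← the riparian carp collapse ← the otter population surge.
Each of those chain origins has no stated cause.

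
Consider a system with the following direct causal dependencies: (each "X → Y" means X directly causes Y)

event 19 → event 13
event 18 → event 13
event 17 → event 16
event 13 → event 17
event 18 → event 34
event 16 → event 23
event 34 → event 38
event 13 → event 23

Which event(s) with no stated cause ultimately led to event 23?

event 18, event 19

Tracing upstream from event 23: event 23 ← event 13 ← event 18.
A separate upstream branch: event 23 ← event 13 ← event 19.
Each of those chain origins has no stated cause.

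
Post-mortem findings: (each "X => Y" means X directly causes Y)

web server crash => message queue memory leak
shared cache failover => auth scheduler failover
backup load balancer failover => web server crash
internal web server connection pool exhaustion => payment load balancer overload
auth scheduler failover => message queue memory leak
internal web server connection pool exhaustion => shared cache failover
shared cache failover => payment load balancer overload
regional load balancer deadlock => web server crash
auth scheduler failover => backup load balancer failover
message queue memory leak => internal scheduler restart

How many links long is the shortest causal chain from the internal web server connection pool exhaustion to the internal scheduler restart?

Shortest chain: the internal web server connection pool exhaustion → the shared cache failover → the auth scheduler failover → the message queue memory leak → the internal scheduler restart.

4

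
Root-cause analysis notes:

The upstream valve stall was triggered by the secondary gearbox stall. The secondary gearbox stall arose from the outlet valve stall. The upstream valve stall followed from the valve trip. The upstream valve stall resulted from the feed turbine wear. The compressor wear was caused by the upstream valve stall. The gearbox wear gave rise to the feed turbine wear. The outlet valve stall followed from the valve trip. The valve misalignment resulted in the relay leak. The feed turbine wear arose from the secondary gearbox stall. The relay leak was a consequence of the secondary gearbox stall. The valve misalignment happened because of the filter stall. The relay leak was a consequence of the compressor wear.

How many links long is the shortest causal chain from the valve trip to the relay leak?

Shortest chain: the valve trip → the outlet valve stall → the secondary gearbox stall → the relay leak.

3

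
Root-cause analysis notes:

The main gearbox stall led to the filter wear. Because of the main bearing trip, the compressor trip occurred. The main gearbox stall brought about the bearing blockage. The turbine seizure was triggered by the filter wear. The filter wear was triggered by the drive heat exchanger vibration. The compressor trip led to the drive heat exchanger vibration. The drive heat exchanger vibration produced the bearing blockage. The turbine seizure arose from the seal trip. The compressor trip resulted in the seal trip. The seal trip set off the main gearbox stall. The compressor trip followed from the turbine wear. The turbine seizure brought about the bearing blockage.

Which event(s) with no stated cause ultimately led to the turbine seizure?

the main bearing trip, the turbine wear

Tracing upstream from the turbine seizure: the turbine seizure ← the seal trip ← the compressor trip ← the main bearing trip.
A separate upstream branch: the turbine seizure ← the seal trip ← the compressor trip ← the turbine wear.
Each of those chain origins has no stated cause.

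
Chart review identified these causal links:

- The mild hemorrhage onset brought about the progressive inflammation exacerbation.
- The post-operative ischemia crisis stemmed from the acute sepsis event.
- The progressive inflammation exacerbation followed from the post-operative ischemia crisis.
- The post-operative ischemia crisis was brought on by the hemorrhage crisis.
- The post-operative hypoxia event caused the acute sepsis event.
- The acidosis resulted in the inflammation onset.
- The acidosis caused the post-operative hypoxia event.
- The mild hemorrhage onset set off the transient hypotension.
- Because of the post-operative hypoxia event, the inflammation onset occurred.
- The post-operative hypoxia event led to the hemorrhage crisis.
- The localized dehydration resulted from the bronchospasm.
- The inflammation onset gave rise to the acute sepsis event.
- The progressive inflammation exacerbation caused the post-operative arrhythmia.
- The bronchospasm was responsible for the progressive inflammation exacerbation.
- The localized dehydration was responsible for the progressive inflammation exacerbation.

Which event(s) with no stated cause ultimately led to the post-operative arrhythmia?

Tracing upstream from the post-operative arrhythmia: the post-operative arrhythmia ← the progressive inflammation exacerbation ← the mild hemorrhage onset.
A separate upstream branch: the post-operative arrhythmia ← the progressive inflammation exacerbation ← the post-operative ischemia crisis ← the acute sepsis event ← the post-operative hypoxia event ← the acidosis.
A separate upstream branch: the post-operative arrhythmia ← the progressive inflammation exacerbation ← the bronchospasm.
Each of those chain origins has no stated cause.

the acidosis, the bronchospasm, the mild hemorrhage onset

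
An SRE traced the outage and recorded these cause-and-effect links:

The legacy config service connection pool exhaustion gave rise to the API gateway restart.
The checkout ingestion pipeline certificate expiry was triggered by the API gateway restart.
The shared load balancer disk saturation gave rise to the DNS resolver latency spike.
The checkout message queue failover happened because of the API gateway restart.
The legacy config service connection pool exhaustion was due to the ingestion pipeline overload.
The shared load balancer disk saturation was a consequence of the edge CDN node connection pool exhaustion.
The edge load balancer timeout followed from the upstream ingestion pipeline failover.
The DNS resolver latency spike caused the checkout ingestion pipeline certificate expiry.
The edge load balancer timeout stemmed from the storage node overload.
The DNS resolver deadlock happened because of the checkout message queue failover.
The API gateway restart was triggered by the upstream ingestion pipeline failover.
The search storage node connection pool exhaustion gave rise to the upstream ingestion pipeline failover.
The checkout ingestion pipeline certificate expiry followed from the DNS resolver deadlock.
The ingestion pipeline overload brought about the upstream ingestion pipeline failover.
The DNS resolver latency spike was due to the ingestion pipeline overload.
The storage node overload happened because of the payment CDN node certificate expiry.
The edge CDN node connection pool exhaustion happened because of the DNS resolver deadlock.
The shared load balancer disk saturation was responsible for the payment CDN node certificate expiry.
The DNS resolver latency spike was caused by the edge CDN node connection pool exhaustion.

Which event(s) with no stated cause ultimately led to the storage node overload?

the ingestion pipeline overload, the search storage node connection pool exhaustion

Tracing upstream from the storage node overload: the storage node overload ← the payment CDN node certificate expiry ← the shared load balancer disk saturation ← the edge CDN node connection pool exhaustion ← the DNS resolver deadlock ← the checkout message queue failover ← the API gateway restart ← the legacy config service connection pool exhaustion ← the ingestion pipeline overload.
A separate upstream branch: the storage node overload ← the payment CDN node certificate expiry ← the shared load balancer disk saturation ← the edge CDN node connection pool exhaustion ← the DNS resolver deadlock ← the checkout message queue failover ← the API gateway restart ← the upstream ingestion pipeline failover ← the search storage node connection pool exhaustion.
Each of those chain origins has no stated cause.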